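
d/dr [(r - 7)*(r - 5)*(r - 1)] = 3*r^2 - 26*r + 47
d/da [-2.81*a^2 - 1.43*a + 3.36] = -5.62*a - 1.43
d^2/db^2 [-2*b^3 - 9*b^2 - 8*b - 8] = -12*b - 18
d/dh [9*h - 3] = 9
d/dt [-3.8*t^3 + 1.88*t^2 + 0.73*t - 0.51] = -11.4*t^2 + 3.76*t + 0.73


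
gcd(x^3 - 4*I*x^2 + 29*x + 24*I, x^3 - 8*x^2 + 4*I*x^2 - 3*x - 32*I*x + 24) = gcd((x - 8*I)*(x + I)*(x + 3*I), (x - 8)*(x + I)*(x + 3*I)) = x^2 + 4*I*x - 3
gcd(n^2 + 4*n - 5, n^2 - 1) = n - 1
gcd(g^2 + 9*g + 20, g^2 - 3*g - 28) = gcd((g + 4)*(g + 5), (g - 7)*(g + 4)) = g + 4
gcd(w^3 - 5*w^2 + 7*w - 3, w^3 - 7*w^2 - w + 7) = w - 1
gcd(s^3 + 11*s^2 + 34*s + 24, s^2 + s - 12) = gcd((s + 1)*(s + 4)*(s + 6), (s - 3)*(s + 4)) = s + 4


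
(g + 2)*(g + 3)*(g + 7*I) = g^3 + 5*g^2 + 7*I*g^2 + 6*g + 35*I*g + 42*I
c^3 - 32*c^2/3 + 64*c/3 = c*(c - 8)*(c - 8/3)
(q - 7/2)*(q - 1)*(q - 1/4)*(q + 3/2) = q^4 - 13*q^3/4 - 5*q^2/2 + 97*q/16 - 21/16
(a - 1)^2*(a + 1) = a^3 - a^2 - a + 1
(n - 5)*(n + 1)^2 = n^3 - 3*n^2 - 9*n - 5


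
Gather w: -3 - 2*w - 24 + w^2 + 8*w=w^2 + 6*w - 27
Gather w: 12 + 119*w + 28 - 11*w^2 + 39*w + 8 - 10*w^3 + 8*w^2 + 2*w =-10*w^3 - 3*w^2 + 160*w + 48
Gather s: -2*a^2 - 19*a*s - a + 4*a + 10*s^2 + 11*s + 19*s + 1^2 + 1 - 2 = -2*a^2 + 3*a + 10*s^2 + s*(30 - 19*a)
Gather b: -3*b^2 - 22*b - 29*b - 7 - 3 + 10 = -3*b^2 - 51*b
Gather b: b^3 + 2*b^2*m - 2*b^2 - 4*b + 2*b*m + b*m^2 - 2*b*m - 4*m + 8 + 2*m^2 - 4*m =b^3 + b^2*(2*m - 2) + b*(m^2 - 4) + 2*m^2 - 8*m + 8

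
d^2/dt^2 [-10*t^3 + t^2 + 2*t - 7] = 2 - 60*t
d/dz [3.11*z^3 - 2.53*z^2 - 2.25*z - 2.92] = 9.33*z^2 - 5.06*z - 2.25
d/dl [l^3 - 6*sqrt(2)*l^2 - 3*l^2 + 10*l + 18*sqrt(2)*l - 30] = 3*l^2 - 12*sqrt(2)*l - 6*l + 10 + 18*sqrt(2)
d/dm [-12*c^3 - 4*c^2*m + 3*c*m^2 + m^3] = -4*c^2 + 6*c*m + 3*m^2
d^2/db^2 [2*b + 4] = 0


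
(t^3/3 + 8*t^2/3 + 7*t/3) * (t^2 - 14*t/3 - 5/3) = t^5/3 + 10*t^4/9 - 32*t^3/3 - 46*t^2/3 - 35*t/9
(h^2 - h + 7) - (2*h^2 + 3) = -h^2 - h + 4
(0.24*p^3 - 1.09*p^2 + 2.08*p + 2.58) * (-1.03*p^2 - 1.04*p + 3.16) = -0.2472*p^5 + 0.8731*p^4 - 0.2504*p^3 - 8.265*p^2 + 3.8896*p + 8.1528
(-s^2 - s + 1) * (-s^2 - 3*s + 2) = s^4 + 4*s^3 - 5*s + 2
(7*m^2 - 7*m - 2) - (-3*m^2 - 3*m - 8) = 10*m^2 - 4*m + 6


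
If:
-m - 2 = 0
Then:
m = -2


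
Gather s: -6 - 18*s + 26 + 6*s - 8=12 - 12*s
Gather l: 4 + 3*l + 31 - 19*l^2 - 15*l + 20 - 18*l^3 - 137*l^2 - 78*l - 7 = -18*l^3 - 156*l^2 - 90*l + 48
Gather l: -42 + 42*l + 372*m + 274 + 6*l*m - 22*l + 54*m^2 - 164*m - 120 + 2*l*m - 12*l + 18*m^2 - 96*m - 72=l*(8*m + 8) + 72*m^2 + 112*m + 40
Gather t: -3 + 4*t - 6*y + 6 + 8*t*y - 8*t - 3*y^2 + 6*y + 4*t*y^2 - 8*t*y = t*(4*y^2 - 4) - 3*y^2 + 3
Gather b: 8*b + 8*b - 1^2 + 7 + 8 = 16*b + 14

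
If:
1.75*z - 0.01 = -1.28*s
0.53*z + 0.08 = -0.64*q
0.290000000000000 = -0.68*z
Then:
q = 0.23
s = 0.59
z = -0.43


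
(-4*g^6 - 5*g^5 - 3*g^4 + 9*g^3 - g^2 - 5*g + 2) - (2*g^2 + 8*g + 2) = -4*g^6 - 5*g^5 - 3*g^4 + 9*g^3 - 3*g^2 - 13*g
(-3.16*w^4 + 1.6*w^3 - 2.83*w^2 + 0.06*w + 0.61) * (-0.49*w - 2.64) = 1.5484*w^5 + 7.5584*w^4 - 2.8373*w^3 + 7.4418*w^2 - 0.4573*w - 1.6104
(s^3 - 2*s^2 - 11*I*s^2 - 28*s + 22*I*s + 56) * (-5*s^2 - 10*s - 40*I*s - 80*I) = -5*s^5 + 15*I*s^4 - 280*s^3 + 1060*I*s^2 + 1200*s - 4480*I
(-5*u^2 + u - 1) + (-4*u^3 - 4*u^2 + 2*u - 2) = -4*u^3 - 9*u^2 + 3*u - 3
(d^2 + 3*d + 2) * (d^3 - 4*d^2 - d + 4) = d^5 - d^4 - 11*d^3 - 7*d^2 + 10*d + 8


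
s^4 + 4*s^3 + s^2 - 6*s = s*(s - 1)*(s + 2)*(s + 3)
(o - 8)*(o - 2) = o^2 - 10*o + 16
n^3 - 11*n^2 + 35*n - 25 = (n - 5)^2*(n - 1)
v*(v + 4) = v^2 + 4*v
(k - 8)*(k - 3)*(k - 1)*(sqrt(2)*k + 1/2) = sqrt(2)*k^4 - 12*sqrt(2)*k^3 + k^3/2 - 6*k^2 + 35*sqrt(2)*k^2 - 24*sqrt(2)*k + 35*k/2 - 12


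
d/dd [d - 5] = 1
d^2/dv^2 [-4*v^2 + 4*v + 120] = -8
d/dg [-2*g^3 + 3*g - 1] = 3 - 6*g^2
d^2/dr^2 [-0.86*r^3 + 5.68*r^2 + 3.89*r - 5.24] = 11.36 - 5.16*r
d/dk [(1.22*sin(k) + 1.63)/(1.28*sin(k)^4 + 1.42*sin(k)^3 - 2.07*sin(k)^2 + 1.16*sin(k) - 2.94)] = (-4.6848*sin(k)^4 - 11.8104*sin(k)^3 - 4.4184*sin(k)^2 + 6.7482*sin(k) - 5.4776)*cos(k)/(1.6384*sin(k)^8 + 3.6352*sin(k)^7 - 3.2828*sin(k)^6 - 2.9092*sin(k)^5 + 0.0528999999999993*sin(k)^4 - 13.152*sin(k)^3 + 13.5172*sin(k)^2 - 6.8208*sin(k) + 8.6436)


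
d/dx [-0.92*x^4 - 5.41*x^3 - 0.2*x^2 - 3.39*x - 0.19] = -3.68*x^3 - 16.23*x^2 - 0.4*x - 3.39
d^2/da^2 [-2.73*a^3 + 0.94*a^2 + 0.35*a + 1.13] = 1.88 - 16.38*a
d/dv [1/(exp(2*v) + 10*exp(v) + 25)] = 2*(-exp(v) - 5)*exp(v)/(exp(2*v) + 10*exp(v) + 25)^2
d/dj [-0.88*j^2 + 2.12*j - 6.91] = 2.12 - 1.76*j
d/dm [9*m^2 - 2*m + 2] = 18*m - 2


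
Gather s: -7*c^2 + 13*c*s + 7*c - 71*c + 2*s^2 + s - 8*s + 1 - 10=-7*c^2 - 64*c + 2*s^2 + s*(13*c - 7) - 9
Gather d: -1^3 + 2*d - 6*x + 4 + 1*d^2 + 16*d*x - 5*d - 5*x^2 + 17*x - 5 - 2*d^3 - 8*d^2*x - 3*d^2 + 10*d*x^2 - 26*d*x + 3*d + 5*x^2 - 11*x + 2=-2*d^3 + d^2*(-8*x - 2) + d*(10*x^2 - 10*x)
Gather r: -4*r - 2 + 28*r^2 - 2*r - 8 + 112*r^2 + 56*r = 140*r^2 + 50*r - 10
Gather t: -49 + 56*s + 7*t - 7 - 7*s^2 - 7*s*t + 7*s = -7*s^2 + 63*s + t*(7 - 7*s) - 56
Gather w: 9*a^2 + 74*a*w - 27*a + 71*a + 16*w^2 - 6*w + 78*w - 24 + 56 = 9*a^2 + 44*a + 16*w^2 + w*(74*a + 72) + 32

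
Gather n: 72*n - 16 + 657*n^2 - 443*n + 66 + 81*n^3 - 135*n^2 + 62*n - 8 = 81*n^3 + 522*n^2 - 309*n + 42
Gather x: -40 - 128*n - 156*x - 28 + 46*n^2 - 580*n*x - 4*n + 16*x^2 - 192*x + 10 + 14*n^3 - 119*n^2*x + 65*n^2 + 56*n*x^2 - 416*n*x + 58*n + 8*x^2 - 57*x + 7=14*n^3 + 111*n^2 - 74*n + x^2*(56*n + 24) + x*(-119*n^2 - 996*n - 405) - 51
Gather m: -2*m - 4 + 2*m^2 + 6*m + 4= 2*m^2 + 4*m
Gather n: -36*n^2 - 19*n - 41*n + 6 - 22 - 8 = -36*n^2 - 60*n - 24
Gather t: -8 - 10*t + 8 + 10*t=0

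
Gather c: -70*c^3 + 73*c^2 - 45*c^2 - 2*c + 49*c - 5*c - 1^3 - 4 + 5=-70*c^3 + 28*c^2 + 42*c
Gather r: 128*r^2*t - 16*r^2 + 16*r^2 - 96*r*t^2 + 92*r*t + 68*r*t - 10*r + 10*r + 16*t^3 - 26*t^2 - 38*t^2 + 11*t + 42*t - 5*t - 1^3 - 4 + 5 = 128*r^2*t + r*(-96*t^2 + 160*t) + 16*t^3 - 64*t^2 + 48*t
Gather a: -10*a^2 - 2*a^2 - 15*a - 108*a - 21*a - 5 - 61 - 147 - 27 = -12*a^2 - 144*a - 240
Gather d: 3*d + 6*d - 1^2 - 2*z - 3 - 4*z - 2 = 9*d - 6*z - 6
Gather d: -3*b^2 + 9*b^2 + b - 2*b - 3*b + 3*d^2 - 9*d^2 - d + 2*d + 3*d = 6*b^2 - 4*b - 6*d^2 + 4*d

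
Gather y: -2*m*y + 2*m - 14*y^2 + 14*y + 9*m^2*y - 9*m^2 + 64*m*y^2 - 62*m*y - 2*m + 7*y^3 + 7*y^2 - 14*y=-9*m^2 + 7*y^3 + y^2*(64*m - 7) + y*(9*m^2 - 64*m)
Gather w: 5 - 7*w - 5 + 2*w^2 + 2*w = 2*w^2 - 5*w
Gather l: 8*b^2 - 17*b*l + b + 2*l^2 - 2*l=8*b^2 + b + 2*l^2 + l*(-17*b - 2)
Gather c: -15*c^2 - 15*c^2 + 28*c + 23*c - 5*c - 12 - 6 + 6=-30*c^2 + 46*c - 12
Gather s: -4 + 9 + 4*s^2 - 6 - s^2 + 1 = 3*s^2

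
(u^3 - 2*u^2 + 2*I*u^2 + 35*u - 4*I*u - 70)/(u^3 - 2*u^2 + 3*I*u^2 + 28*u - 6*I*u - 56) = (u - 5*I)/(u - 4*I)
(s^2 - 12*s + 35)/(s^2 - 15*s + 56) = (s - 5)/(s - 8)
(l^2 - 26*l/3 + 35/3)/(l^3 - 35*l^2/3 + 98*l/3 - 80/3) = (l - 7)/(l^2 - 10*l + 16)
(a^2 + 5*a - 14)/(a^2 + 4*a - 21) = (a - 2)/(a - 3)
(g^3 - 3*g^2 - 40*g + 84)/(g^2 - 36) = (g^2 - 9*g + 14)/(g - 6)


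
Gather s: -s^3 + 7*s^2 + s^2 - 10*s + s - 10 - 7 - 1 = -s^3 + 8*s^2 - 9*s - 18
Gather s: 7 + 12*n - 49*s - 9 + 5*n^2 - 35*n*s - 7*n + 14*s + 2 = 5*n^2 + 5*n + s*(-35*n - 35)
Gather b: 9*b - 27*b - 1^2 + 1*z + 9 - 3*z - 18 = -18*b - 2*z - 10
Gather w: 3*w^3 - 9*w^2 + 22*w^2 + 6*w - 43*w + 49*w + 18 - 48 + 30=3*w^3 + 13*w^2 + 12*w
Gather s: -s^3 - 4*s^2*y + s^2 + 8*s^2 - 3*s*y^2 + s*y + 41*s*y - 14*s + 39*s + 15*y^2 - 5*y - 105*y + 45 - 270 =-s^3 + s^2*(9 - 4*y) + s*(-3*y^2 + 42*y + 25) + 15*y^2 - 110*y - 225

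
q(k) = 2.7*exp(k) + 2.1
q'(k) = 2.7*exp(k)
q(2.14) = 25.05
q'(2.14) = 22.95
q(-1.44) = 2.74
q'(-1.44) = 0.64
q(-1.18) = 2.93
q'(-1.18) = 0.83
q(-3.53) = 2.18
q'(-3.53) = 0.08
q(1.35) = 12.52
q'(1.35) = 10.42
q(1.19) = 10.98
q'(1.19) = 8.88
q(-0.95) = 3.14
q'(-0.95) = 1.04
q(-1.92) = 2.50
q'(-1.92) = 0.40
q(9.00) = 21880.43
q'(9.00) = 21878.33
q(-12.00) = 2.10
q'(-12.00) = 0.00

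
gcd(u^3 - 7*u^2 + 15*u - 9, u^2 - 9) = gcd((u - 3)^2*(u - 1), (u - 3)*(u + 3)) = u - 3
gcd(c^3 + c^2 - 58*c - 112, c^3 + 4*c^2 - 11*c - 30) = c + 2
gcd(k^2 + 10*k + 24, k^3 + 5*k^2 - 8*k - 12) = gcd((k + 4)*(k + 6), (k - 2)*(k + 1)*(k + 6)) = k + 6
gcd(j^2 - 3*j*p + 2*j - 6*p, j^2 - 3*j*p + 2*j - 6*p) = -j^2 + 3*j*p - 2*j + 6*p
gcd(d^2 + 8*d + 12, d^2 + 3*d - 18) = d + 6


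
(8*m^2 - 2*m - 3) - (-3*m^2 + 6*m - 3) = 11*m^2 - 8*m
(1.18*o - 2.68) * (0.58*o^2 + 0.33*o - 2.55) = 0.6844*o^3 - 1.165*o^2 - 3.8934*o + 6.834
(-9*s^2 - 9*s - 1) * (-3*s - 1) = 27*s^3 + 36*s^2 + 12*s + 1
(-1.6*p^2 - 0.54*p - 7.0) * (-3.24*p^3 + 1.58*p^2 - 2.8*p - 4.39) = 5.184*p^5 - 0.7784*p^4 + 26.3068*p^3 - 2.524*p^2 + 21.9706*p + 30.73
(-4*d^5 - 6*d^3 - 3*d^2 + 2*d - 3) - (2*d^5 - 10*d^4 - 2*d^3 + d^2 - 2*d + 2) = -6*d^5 + 10*d^4 - 4*d^3 - 4*d^2 + 4*d - 5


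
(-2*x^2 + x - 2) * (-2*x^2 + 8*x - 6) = 4*x^4 - 18*x^3 + 24*x^2 - 22*x + 12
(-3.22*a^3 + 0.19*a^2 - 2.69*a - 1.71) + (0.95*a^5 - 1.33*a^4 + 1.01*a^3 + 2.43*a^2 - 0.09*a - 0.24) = 0.95*a^5 - 1.33*a^4 - 2.21*a^3 + 2.62*a^2 - 2.78*a - 1.95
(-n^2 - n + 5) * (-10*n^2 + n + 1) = 10*n^4 + 9*n^3 - 52*n^2 + 4*n + 5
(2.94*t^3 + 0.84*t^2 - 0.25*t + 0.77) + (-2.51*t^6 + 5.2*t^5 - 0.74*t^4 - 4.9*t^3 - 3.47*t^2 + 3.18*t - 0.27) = -2.51*t^6 + 5.2*t^5 - 0.74*t^4 - 1.96*t^3 - 2.63*t^2 + 2.93*t + 0.5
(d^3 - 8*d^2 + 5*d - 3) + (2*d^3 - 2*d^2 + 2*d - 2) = 3*d^3 - 10*d^2 + 7*d - 5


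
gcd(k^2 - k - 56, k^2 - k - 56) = k^2 - k - 56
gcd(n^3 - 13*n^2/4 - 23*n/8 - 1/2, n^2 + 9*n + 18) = 1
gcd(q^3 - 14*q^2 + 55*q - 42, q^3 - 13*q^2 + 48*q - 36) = q^2 - 7*q + 6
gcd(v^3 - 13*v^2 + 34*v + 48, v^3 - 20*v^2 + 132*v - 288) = v^2 - 14*v + 48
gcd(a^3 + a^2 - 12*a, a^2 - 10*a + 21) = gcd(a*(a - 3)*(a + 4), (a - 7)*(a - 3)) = a - 3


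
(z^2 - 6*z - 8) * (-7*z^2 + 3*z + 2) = -7*z^4 + 45*z^3 + 40*z^2 - 36*z - 16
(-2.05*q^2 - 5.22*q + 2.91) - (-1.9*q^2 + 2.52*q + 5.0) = -0.15*q^2 - 7.74*q - 2.09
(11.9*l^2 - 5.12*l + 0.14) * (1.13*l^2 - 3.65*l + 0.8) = 13.447*l^4 - 49.2206*l^3 + 28.3662*l^2 - 4.607*l + 0.112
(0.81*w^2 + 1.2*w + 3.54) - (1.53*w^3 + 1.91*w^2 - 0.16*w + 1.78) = -1.53*w^3 - 1.1*w^2 + 1.36*w + 1.76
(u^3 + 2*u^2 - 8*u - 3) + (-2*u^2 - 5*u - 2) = u^3 - 13*u - 5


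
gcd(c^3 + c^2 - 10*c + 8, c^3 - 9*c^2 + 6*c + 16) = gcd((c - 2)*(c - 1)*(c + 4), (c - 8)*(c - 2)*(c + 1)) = c - 2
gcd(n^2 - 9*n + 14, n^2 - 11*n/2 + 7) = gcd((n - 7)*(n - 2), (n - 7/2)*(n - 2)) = n - 2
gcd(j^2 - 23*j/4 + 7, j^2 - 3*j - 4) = j - 4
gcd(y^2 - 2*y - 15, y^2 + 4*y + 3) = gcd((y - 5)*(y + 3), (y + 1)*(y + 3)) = y + 3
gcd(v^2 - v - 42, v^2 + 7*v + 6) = v + 6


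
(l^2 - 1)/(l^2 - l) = (l + 1)/l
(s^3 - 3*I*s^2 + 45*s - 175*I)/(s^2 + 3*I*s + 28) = (s^2 - 10*I*s - 25)/(s - 4*I)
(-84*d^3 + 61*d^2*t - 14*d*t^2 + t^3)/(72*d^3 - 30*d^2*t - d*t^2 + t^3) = (-7*d + t)/(6*d + t)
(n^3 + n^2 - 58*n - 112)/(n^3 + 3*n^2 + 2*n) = (n^2 - n - 56)/(n*(n + 1))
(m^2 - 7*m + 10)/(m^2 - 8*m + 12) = (m - 5)/(m - 6)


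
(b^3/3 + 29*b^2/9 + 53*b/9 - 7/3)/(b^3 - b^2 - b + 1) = (3*b^3 + 29*b^2 + 53*b - 21)/(9*(b^3 - b^2 - b + 1))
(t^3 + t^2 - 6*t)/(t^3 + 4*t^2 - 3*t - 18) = t/(t + 3)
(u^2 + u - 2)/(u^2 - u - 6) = (u - 1)/(u - 3)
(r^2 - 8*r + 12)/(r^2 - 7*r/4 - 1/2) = 4*(r - 6)/(4*r + 1)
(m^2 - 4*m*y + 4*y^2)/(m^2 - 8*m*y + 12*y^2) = (-m + 2*y)/(-m + 6*y)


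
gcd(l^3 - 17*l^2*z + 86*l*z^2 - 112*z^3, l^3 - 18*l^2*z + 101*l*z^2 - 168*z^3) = l^2 - 15*l*z + 56*z^2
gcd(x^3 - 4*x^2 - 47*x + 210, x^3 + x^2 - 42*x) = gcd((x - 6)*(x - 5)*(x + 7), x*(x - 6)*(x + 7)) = x^2 + x - 42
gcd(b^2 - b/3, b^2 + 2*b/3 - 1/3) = b - 1/3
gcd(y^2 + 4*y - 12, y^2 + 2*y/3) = 1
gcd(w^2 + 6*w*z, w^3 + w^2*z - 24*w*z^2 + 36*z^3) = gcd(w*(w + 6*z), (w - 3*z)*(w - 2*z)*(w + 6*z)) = w + 6*z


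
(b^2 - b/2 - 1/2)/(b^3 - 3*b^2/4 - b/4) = 2*(2*b + 1)/(b*(4*b + 1))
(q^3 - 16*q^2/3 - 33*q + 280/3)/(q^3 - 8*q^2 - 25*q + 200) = (q - 7/3)/(q - 5)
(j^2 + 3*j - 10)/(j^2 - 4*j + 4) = (j + 5)/(j - 2)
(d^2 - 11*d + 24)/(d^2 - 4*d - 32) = (d - 3)/(d + 4)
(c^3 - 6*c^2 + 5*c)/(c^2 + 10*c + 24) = c*(c^2 - 6*c + 5)/(c^2 + 10*c + 24)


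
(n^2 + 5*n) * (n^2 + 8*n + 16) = n^4 + 13*n^3 + 56*n^2 + 80*n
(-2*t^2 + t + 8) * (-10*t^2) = 20*t^4 - 10*t^3 - 80*t^2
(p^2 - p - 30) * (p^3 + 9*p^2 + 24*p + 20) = p^5 + 8*p^4 - 15*p^3 - 274*p^2 - 740*p - 600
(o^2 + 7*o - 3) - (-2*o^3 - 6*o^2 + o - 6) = 2*o^3 + 7*o^2 + 6*o + 3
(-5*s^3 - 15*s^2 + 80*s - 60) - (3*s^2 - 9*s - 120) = -5*s^3 - 18*s^2 + 89*s + 60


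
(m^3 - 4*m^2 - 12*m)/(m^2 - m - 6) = m*(m - 6)/(m - 3)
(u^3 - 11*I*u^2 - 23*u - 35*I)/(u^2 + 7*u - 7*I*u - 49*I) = (u^2 - 4*I*u + 5)/(u + 7)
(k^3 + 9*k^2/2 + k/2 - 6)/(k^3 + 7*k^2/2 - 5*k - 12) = (k - 1)/(k - 2)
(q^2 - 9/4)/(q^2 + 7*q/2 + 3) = (q - 3/2)/(q + 2)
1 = 1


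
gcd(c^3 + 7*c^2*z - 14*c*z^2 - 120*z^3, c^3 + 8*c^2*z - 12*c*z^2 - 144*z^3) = -c^2 - 2*c*z + 24*z^2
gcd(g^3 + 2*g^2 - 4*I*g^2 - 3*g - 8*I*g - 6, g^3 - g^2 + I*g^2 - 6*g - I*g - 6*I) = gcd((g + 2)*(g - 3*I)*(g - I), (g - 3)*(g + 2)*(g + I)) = g + 2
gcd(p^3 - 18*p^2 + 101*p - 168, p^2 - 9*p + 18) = p - 3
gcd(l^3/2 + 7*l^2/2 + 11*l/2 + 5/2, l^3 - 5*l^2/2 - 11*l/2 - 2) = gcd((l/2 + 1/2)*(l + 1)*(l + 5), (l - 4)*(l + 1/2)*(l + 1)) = l + 1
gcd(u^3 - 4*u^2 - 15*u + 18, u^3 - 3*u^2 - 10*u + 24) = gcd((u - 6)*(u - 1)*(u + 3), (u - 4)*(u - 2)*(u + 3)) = u + 3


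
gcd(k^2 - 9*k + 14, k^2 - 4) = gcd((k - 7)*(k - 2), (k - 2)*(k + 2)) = k - 2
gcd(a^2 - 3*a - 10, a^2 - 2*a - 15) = a - 5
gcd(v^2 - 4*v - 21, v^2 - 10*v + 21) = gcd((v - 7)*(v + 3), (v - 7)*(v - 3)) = v - 7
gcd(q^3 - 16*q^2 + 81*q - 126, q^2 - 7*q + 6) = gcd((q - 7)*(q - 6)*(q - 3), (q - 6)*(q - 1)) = q - 6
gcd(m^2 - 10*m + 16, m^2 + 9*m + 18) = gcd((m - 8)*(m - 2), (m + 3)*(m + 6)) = 1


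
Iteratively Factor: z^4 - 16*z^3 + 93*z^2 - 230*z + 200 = (z - 2)*(z^3 - 14*z^2 + 65*z - 100) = (z - 5)*(z - 2)*(z^2 - 9*z + 20) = (z - 5)^2*(z - 2)*(z - 4)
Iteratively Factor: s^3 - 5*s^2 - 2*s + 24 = (s - 3)*(s^2 - 2*s - 8) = (s - 4)*(s - 3)*(s + 2)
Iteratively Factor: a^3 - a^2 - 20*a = (a + 4)*(a^2 - 5*a) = a*(a + 4)*(a - 5)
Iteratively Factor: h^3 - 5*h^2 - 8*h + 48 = (h + 3)*(h^2 - 8*h + 16) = (h - 4)*(h + 3)*(h - 4)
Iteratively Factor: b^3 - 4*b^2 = (b - 4)*(b^2) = b*(b - 4)*(b)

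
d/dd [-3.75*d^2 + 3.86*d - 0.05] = 3.86 - 7.5*d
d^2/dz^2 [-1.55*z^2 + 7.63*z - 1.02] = -3.10000000000000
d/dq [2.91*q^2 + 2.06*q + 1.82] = 5.82*q + 2.06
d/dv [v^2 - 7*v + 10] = 2*v - 7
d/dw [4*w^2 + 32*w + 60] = 8*w + 32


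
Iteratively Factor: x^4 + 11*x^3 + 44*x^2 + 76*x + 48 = (x + 3)*(x^3 + 8*x^2 + 20*x + 16) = (x + 2)*(x + 3)*(x^2 + 6*x + 8) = (x + 2)^2*(x + 3)*(x + 4)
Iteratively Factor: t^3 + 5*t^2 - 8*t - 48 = (t - 3)*(t^2 + 8*t + 16) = (t - 3)*(t + 4)*(t + 4)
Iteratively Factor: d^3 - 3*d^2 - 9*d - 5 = (d - 5)*(d^2 + 2*d + 1) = (d - 5)*(d + 1)*(d + 1)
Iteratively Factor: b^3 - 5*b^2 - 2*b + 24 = (b + 2)*(b^2 - 7*b + 12) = (b - 4)*(b + 2)*(b - 3)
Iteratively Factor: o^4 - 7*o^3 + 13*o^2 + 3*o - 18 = (o + 1)*(o^3 - 8*o^2 + 21*o - 18) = (o - 3)*(o + 1)*(o^2 - 5*o + 6) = (o - 3)*(o - 2)*(o + 1)*(o - 3)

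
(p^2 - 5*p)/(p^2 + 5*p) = (p - 5)/(p + 5)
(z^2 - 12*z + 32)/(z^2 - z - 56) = (z - 4)/(z + 7)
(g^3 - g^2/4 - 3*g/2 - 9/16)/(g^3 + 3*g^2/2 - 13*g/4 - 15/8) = (4*g + 3)/(2*(2*g + 5))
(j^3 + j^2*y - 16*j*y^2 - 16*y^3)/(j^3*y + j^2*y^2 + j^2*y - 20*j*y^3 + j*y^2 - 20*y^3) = (j^2 + 5*j*y + 4*y^2)/(y*(j^2 + 5*j*y + j + 5*y))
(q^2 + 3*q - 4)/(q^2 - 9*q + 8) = (q + 4)/(q - 8)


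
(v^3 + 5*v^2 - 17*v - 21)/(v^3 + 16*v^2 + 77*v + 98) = (v^2 - 2*v - 3)/(v^2 + 9*v + 14)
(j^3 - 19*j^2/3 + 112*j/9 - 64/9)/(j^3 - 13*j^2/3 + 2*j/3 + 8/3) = (9*j^2 - 48*j + 64)/(3*(3*j^2 - 10*j - 8))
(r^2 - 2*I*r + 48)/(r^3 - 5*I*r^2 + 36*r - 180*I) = (r - 8*I)/(r^2 - 11*I*r - 30)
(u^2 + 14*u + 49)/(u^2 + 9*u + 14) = (u + 7)/(u + 2)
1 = 1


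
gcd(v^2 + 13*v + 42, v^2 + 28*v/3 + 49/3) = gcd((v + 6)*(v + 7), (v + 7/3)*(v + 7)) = v + 7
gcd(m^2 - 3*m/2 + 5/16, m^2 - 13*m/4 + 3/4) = m - 1/4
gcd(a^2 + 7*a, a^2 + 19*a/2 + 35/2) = a + 7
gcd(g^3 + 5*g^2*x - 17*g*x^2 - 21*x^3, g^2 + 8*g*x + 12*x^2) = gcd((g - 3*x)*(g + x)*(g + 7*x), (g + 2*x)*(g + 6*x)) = 1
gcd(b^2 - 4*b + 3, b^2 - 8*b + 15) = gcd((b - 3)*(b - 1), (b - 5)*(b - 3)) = b - 3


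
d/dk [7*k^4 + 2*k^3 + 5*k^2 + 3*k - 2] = 28*k^3 + 6*k^2 + 10*k + 3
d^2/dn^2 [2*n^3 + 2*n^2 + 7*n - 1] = 12*n + 4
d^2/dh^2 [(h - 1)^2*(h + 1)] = 6*h - 2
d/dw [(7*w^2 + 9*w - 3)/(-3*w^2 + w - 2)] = (34*w^2 - 46*w - 15)/(9*w^4 - 6*w^3 + 13*w^2 - 4*w + 4)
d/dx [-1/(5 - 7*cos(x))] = 7*sin(x)/(7*cos(x) - 5)^2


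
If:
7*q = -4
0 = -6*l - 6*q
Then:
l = 4/7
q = -4/7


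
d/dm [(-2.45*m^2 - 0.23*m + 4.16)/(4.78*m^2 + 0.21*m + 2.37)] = (0.5849*m^2 - 51.3826*m - 1.4187)/(22.8484*m^4 + 2.0076*m^3 + 22.7013*m^2 + 0.9954*m + 5.6169)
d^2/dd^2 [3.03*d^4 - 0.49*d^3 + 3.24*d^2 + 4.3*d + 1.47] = 36.36*d^2 - 2.94*d + 6.48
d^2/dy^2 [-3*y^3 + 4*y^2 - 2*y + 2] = 8 - 18*y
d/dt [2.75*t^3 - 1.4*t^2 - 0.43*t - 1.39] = 8.25*t^2 - 2.8*t - 0.43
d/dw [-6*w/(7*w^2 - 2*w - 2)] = 6*(7*w^2 + 2)/(49*w^4 - 28*w^3 - 24*w^2 + 8*w + 4)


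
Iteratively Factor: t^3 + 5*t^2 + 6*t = (t + 3)*(t^2 + 2*t) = t*(t + 3)*(t + 2)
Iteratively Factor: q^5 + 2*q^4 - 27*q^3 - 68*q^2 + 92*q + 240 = (q + 4)*(q^4 - 2*q^3 - 19*q^2 + 8*q + 60) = (q - 5)*(q + 4)*(q^3 + 3*q^2 - 4*q - 12) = (q - 5)*(q + 2)*(q + 4)*(q^2 + q - 6) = (q - 5)*(q + 2)*(q + 3)*(q + 4)*(q - 2)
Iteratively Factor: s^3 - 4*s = (s - 2)*(s^2 + 2*s) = (s - 2)*(s + 2)*(s)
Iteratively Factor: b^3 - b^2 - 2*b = (b - 2)*(b^2 + b) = (b - 2)*(b + 1)*(b)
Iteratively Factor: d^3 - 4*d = (d + 2)*(d^2 - 2*d) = (d - 2)*(d + 2)*(d)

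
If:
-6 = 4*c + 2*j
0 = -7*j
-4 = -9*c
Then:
No Solution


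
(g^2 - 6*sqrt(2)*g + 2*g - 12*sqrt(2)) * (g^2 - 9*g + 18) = g^4 - 6*sqrt(2)*g^3 - 7*g^3 + 42*sqrt(2)*g^2 + 36*g - 216*sqrt(2)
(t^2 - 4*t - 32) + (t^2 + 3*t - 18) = 2*t^2 - t - 50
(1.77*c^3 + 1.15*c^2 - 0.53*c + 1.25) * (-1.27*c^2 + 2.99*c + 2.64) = -2.2479*c^5 + 3.8318*c^4 + 8.7844*c^3 - 0.1362*c^2 + 2.3383*c + 3.3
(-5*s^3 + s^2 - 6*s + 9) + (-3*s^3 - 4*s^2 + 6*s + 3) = -8*s^3 - 3*s^2 + 12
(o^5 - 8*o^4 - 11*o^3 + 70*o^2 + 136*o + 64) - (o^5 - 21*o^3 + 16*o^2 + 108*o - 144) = -8*o^4 + 10*o^3 + 54*o^2 + 28*o + 208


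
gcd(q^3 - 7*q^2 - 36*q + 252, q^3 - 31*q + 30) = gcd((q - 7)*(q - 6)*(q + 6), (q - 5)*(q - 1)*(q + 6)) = q + 6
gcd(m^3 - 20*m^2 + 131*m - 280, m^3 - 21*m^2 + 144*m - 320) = m^2 - 13*m + 40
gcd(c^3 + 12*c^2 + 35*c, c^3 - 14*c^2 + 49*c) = c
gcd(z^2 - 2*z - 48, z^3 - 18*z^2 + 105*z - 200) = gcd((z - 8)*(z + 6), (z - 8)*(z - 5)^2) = z - 8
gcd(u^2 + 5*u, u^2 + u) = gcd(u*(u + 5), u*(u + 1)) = u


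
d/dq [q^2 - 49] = 2*q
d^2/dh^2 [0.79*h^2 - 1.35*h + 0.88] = 1.58000000000000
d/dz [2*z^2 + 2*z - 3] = 4*z + 2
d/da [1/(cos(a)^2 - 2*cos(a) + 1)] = 2*sin(a)/(cos(a) - 1)^3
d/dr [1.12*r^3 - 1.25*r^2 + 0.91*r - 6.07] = 3.36*r^2 - 2.5*r + 0.91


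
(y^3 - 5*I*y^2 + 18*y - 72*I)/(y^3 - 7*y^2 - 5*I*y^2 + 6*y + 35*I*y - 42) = (y^2 + I*y + 12)/(y^2 + y*(-7 + I) - 7*I)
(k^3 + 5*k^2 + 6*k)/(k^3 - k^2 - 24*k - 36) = k/(k - 6)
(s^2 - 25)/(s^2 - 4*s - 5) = (s + 5)/(s + 1)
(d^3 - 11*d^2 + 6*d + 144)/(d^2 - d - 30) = (d^2 - 5*d - 24)/(d + 5)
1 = 1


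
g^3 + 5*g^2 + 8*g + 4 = (g + 1)*(g + 2)^2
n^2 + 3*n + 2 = (n + 1)*(n + 2)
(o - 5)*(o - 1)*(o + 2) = o^3 - 4*o^2 - 7*o + 10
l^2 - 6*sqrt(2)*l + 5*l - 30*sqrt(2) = (l + 5)*(l - 6*sqrt(2))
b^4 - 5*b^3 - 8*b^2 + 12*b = b*(b - 6)*(b - 1)*(b + 2)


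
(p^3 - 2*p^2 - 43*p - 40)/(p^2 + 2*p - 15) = (p^2 - 7*p - 8)/(p - 3)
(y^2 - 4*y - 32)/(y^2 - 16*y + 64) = (y + 4)/(y - 8)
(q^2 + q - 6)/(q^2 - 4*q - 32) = (-q^2 - q + 6)/(-q^2 + 4*q + 32)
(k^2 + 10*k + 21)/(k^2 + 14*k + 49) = (k + 3)/(k + 7)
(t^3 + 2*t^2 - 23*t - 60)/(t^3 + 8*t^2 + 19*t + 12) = (t - 5)/(t + 1)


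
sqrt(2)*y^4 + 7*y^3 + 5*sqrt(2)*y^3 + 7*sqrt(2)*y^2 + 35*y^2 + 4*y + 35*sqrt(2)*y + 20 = (y + 5)*(y + sqrt(2))*(y + 2*sqrt(2))*(sqrt(2)*y + 1)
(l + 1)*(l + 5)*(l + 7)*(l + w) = l^4 + l^3*w + 13*l^3 + 13*l^2*w + 47*l^2 + 47*l*w + 35*l + 35*w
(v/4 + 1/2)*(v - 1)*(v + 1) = v^3/4 + v^2/2 - v/4 - 1/2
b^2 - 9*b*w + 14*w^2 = (b - 7*w)*(b - 2*w)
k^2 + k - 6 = (k - 2)*(k + 3)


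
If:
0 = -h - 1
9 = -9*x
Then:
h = -1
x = -1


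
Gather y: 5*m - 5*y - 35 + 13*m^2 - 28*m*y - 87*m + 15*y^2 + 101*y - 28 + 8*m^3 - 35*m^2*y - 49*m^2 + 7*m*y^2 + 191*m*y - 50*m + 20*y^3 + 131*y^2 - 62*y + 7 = 8*m^3 - 36*m^2 - 132*m + 20*y^3 + y^2*(7*m + 146) + y*(-35*m^2 + 163*m + 34) - 56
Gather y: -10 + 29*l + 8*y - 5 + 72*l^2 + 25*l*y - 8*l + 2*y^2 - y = 72*l^2 + 21*l + 2*y^2 + y*(25*l + 7) - 15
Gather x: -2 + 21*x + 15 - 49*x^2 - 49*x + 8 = -49*x^2 - 28*x + 21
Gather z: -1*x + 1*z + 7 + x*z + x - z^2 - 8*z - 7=-z^2 + z*(x - 7)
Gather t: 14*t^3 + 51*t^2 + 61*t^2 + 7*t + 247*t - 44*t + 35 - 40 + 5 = 14*t^3 + 112*t^2 + 210*t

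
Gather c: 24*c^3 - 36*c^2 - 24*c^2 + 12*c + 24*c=24*c^3 - 60*c^2 + 36*c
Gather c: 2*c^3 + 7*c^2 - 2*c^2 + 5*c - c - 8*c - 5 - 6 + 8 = 2*c^3 + 5*c^2 - 4*c - 3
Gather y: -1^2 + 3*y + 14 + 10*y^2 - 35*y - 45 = 10*y^2 - 32*y - 32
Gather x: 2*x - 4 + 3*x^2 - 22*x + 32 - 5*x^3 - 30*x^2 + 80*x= -5*x^3 - 27*x^2 + 60*x + 28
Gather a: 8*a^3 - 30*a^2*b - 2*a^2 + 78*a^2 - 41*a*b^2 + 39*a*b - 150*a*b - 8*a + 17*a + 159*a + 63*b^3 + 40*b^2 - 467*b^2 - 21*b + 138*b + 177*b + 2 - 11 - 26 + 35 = 8*a^3 + a^2*(76 - 30*b) + a*(-41*b^2 - 111*b + 168) + 63*b^3 - 427*b^2 + 294*b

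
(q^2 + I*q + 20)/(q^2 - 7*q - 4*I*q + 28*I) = (q + 5*I)/(q - 7)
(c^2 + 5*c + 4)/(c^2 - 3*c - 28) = (c + 1)/(c - 7)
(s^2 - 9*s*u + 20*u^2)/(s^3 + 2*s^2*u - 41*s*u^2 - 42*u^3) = (s^2 - 9*s*u + 20*u^2)/(s^3 + 2*s^2*u - 41*s*u^2 - 42*u^3)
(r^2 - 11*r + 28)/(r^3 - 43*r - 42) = (r - 4)/(r^2 + 7*r + 6)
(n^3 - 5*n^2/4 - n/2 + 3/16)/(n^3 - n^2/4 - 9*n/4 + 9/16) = (2*n + 1)/(2*n + 3)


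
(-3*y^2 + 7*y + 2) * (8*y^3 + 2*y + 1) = -24*y^5 + 56*y^4 + 10*y^3 + 11*y^2 + 11*y + 2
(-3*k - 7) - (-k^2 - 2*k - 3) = k^2 - k - 4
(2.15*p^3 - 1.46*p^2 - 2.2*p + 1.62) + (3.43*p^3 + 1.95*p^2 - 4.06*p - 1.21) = 5.58*p^3 + 0.49*p^2 - 6.26*p + 0.41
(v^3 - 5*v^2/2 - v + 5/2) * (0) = 0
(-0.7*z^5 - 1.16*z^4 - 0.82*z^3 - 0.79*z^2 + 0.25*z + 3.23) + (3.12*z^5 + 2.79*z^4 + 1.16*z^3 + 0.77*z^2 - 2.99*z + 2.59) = 2.42*z^5 + 1.63*z^4 + 0.34*z^3 - 0.02*z^2 - 2.74*z + 5.82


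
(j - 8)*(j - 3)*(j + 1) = j^3 - 10*j^2 + 13*j + 24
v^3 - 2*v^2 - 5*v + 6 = (v - 3)*(v - 1)*(v + 2)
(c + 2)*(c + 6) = c^2 + 8*c + 12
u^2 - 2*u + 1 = (u - 1)^2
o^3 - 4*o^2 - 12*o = o*(o - 6)*(o + 2)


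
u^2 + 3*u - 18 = (u - 3)*(u + 6)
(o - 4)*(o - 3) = o^2 - 7*o + 12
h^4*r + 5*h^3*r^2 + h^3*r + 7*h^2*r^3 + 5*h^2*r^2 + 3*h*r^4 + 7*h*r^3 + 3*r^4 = (h + r)^2*(h + 3*r)*(h*r + r)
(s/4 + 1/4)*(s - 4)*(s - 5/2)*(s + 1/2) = s^4/4 - 5*s^3/4 + 3*s^2/16 + 47*s/16 + 5/4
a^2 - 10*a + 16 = (a - 8)*(a - 2)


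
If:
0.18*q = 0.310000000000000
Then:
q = 1.72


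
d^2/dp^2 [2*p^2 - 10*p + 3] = 4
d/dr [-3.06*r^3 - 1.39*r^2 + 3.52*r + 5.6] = -9.18*r^2 - 2.78*r + 3.52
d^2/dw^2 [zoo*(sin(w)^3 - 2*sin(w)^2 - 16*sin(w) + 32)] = zoo*sin(w) + zoo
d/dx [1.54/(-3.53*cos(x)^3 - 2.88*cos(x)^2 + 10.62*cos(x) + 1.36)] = (-16.3086*cos(x)^2 - 8.8704*cos(x) + 16.3548)*sin(x)/(3.53*cos(x)^3 + 2.88*cos(x)^2 - 10.62*cos(x) - 1.36)^2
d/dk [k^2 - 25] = 2*k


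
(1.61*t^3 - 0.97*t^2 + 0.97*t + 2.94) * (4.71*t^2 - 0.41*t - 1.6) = 7.5831*t^5 - 5.2288*t^4 + 2.3904*t^3 + 15.0017*t^2 - 2.7574*t - 4.704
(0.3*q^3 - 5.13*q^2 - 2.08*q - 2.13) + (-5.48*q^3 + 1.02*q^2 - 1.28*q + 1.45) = -5.18*q^3 - 4.11*q^2 - 3.36*q - 0.68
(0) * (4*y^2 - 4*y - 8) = 0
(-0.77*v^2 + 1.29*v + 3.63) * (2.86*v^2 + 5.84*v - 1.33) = -2.2022*v^4 - 0.8074*v^3 + 18.9395*v^2 + 19.4835*v - 4.8279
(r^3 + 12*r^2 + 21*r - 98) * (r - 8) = r^4 + 4*r^3 - 75*r^2 - 266*r + 784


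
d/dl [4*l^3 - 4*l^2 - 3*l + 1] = 12*l^2 - 8*l - 3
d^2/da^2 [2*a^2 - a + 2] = 4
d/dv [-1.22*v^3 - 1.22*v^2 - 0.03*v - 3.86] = -3.66*v^2 - 2.44*v - 0.03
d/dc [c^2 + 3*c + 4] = 2*c + 3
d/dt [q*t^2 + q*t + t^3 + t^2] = 2*q*t + q + 3*t^2 + 2*t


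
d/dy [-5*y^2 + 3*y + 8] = 3 - 10*y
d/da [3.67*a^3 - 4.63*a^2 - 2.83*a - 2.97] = 11.01*a^2 - 9.26*a - 2.83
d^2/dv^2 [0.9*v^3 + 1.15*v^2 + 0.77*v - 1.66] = 5.4*v + 2.3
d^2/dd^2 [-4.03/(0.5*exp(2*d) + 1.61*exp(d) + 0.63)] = (-4.03*(1.0*exp(d) + 1.61)*(2.0*exp(d) + 3.22)*exp(d) + (8.06*exp(d) + 6.4883)*(0.5*exp(2*d) + 1.61*exp(d) + 0.63))*exp(d)/(0.5*exp(2*d) + 1.61*exp(d) + 0.63)^3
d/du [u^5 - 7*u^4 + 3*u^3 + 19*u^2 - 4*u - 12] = 5*u^4 - 28*u^3 + 9*u^2 + 38*u - 4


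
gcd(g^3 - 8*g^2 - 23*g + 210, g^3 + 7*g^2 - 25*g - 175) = g + 5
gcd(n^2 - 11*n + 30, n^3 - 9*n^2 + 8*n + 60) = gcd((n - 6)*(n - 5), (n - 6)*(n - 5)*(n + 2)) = n^2 - 11*n + 30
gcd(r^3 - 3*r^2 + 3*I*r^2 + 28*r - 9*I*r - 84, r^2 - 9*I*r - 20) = r - 4*I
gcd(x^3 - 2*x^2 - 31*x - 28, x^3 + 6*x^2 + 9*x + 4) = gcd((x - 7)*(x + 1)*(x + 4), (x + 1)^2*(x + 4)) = x^2 + 5*x + 4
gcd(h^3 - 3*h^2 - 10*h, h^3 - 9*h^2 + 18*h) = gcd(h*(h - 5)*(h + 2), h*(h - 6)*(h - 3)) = h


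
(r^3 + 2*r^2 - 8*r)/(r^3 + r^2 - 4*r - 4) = r*(r + 4)/(r^2 + 3*r + 2)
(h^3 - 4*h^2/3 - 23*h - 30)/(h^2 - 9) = (h^2 - 13*h/3 - 10)/(h - 3)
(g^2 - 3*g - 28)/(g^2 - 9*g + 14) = (g + 4)/(g - 2)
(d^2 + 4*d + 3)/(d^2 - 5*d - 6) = (d + 3)/(d - 6)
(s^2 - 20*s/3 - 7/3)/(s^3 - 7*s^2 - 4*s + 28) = (s + 1/3)/(s^2 - 4)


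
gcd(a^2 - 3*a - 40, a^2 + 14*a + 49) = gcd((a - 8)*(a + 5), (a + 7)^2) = 1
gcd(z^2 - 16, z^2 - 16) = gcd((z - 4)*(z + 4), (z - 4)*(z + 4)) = z^2 - 16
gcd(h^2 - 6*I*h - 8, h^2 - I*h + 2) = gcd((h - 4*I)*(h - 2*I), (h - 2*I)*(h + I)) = h - 2*I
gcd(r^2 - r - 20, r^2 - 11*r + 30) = r - 5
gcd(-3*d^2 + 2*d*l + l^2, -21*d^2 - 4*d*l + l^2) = 3*d + l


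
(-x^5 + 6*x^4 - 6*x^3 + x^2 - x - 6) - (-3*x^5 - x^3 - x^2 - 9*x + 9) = 2*x^5 + 6*x^4 - 5*x^3 + 2*x^2 + 8*x - 15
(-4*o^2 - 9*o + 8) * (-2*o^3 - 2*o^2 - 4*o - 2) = 8*o^5 + 26*o^4 + 18*o^3 + 28*o^2 - 14*o - 16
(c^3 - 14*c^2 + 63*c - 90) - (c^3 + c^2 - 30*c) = -15*c^2 + 93*c - 90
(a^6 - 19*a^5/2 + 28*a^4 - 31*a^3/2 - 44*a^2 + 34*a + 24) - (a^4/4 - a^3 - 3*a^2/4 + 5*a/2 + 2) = a^6 - 19*a^5/2 + 111*a^4/4 - 29*a^3/2 - 173*a^2/4 + 63*a/2 + 22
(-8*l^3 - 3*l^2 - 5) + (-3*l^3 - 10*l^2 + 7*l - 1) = -11*l^3 - 13*l^2 + 7*l - 6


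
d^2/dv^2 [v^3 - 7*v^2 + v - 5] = 6*v - 14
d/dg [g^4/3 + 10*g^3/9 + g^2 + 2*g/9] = 4*g^3/3 + 10*g^2/3 + 2*g + 2/9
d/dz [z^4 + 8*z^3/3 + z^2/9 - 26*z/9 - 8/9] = 4*z^3 + 8*z^2 + 2*z/9 - 26/9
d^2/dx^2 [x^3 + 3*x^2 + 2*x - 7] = 6*x + 6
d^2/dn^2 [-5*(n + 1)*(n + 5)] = -10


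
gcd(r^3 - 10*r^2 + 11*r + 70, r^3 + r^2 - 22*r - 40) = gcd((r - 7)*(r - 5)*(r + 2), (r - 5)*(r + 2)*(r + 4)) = r^2 - 3*r - 10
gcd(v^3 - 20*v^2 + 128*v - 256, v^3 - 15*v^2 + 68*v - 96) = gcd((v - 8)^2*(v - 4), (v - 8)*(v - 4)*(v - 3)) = v^2 - 12*v + 32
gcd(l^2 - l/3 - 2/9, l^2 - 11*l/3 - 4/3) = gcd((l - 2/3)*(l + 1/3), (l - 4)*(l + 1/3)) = l + 1/3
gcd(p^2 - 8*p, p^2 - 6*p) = p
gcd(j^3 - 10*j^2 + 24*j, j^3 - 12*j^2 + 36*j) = j^2 - 6*j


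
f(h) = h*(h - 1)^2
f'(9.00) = 208.00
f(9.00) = 576.00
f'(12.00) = 385.00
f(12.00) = 1452.00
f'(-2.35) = 26.97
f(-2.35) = -26.37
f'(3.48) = 23.41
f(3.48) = 21.40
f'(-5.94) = 130.61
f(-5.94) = -286.09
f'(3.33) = 20.95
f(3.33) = 18.08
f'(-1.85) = 18.67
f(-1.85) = -15.03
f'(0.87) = -0.21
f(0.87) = 0.01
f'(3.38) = 21.75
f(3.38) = 19.15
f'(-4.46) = 78.51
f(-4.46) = -132.96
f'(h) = h*(2*h - 2) + (h - 1)^2 = (h - 1)*(3*h - 1)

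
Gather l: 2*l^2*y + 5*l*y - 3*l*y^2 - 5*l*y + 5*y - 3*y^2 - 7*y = 2*l^2*y - 3*l*y^2 - 3*y^2 - 2*y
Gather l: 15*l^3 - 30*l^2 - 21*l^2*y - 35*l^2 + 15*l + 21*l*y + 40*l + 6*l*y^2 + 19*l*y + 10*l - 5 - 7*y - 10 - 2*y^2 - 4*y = 15*l^3 + l^2*(-21*y - 65) + l*(6*y^2 + 40*y + 65) - 2*y^2 - 11*y - 15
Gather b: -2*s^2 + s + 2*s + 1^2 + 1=-2*s^2 + 3*s + 2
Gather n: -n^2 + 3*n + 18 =-n^2 + 3*n + 18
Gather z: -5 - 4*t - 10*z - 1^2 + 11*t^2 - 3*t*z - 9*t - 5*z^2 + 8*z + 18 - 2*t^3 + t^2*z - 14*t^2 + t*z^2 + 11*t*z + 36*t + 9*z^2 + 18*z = -2*t^3 - 3*t^2 + 23*t + z^2*(t + 4) + z*(t^2 + 8*t + 16) + 12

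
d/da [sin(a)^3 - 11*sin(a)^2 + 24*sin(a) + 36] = (3*sin(a)^2 - 22*sin(a) + 24)*cos(a)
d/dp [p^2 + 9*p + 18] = 2*p + 9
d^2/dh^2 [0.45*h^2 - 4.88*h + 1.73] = 0.900000000000000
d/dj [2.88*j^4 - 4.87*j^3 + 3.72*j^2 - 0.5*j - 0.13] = 11.52*j^3 - 14.61*j^2 + 7.44*j - 0.5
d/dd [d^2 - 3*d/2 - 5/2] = 2*d - 3/2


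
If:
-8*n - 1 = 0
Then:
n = -1/8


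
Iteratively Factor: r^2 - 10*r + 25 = (r - 5)*(r - 5)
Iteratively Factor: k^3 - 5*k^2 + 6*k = (k)*(k^2 - 5*k + 6) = k*(k - 3)*(k - 2)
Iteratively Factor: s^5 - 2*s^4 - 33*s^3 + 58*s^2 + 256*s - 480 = (s - 2)*(s^4 - 33*s^2 - 8*s + 240) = (s - 5)*(s - 2)*(s^3 + 5*s^2 - 8*s - 48) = (s - 5)*(s - 2)*(s + 4)*(s^2 + s - 12) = (s - 5)*(s - 3)*(s - 2)*(s + 4)*(s + 4)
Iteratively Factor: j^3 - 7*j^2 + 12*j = (j - 3)*(j^2 - 4*j) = j*(j - 3)*(j - 4)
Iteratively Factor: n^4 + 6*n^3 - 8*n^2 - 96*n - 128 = (n - 4)*(n^3 + 10*n^2 + 32*n + 32) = (n - 4)*(n + 2)*(n^2 + 8*n + 16) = (n - 4)*(n + 2)*(n + 4)*(n + 4)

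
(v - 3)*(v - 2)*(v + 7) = v^3 + 2*v^2 - 29*v + 42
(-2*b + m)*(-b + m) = 2*b^2 - 3*b*m + m^2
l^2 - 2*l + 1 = (l - 1)^2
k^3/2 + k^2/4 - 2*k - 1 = (k/2 + 1)*(k - 2)*(k + 1/2)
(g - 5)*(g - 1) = g^2 - 6*g + 5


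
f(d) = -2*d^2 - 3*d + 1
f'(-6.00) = 21.00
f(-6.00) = -53.00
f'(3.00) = -15.00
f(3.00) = -26.00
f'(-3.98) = 12.92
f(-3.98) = -18.74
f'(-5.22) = 17.88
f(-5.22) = -37.84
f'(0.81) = -6.24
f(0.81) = -2.74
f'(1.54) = -9.16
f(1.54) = -8.36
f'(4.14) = -19.56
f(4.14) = -45.70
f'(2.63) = -13.52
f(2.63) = -20.72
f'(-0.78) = 0.12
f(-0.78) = 2.12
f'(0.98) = -6.92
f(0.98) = -3.86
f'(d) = -4*d - 3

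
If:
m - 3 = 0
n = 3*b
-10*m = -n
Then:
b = 10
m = 3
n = 30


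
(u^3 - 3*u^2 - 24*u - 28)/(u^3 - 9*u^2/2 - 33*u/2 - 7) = 2*(u + 2)/(2*u + 1)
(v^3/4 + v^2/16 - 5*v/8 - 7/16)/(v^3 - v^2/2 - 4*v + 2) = (4*v^3 + v^2 - 10*v - 7)/(8*(2*v^3 - v^2 - 8*v + 4))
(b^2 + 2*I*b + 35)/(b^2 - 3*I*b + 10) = (b + 7*I)/(b + 2*I)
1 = 1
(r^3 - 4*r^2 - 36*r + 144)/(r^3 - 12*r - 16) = (r^2 - 36)/(r^2 + 4*r + 4)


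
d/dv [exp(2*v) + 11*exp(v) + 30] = (2*exp(v) + 11)*exp(v)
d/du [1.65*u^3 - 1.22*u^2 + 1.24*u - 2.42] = 4.95*u^2 - 2.44*u + 1.24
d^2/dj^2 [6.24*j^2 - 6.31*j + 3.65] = 12.4800000000000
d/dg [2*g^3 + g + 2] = 6*g^2 + 1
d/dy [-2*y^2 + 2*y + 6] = 2 - 4*y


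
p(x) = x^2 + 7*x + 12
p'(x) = 2*x + 7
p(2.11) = 31.22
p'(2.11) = 11.22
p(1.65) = 26.27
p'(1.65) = 10.30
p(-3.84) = -0.13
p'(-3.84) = -0.68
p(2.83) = 39.82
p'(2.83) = 12.66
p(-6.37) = 7.99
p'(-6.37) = -5.74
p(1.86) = 28.48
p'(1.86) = 10.72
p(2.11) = 31.22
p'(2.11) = 11.22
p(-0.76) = 7.26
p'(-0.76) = 5.48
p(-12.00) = 72.00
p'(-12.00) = -17.00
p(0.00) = 12.00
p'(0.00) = 7.00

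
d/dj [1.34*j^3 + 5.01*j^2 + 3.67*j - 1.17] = 4.02*j^2 + 10.02*j + 3.67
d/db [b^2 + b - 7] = 2*b + 1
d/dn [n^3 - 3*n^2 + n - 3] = 3*n^2 - 6*n + 1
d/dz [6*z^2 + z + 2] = 12*z + 1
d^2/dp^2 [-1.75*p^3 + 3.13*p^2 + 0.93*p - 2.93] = 6.26 - 10.5*p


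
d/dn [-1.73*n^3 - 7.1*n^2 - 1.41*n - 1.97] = -5.19*n^2 - 14.2*n - 1.41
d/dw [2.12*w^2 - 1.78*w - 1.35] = 4.24*w - 1.78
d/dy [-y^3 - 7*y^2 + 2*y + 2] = -3*y^2 - 14*y + 2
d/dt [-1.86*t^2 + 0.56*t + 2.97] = 0.56 - 3.72*t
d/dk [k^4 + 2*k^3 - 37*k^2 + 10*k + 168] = 4*k^3 + 6*k^2 - 74*k + 10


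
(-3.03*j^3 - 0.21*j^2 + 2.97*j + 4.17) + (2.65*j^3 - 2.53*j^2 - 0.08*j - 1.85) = -0.38*j^3 - 2.74*j^2 + 2.89*j + 2.32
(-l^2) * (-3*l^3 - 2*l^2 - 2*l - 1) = 3*l^5 + 2*l^4 + 2*l^3 + l^2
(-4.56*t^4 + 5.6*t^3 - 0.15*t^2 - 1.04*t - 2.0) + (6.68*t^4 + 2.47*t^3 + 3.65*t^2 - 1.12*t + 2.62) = 2.12*t^4 + 8.07*t^3 + 3.5*t^2 - 2.16*t + 0.62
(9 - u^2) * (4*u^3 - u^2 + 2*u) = -4*u^5 + u^4 + 34*u^3 - 9*u^2 + 18*u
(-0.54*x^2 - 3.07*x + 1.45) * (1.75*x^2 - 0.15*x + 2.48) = -0.945*x^4 - 5.2915*x^3 + 1.6588*x^2 - 7.8311*x + 3.596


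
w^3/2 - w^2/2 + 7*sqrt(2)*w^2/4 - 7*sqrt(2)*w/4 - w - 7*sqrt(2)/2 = (w/2 + 1/2)*(w - 2)*(w + 7*sqrt(2)/2)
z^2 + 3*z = z*(z + 3)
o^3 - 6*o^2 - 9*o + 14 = (o - 7)*(o - 1)*(o + 2)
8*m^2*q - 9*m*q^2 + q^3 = q*(-8*m + q)*(-m + q)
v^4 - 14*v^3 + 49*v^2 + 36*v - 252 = (v - 7)*(v - 6)*(v - 3)*(v + 2)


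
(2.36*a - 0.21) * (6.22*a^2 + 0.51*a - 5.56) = 14.6792*a^3 - 0.1026*a^2 - 13.2287*a + 1.1676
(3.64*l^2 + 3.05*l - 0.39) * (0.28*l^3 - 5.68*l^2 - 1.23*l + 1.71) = 1.0192*l^5 - 19.8212*l^4 - 21.9104*l^3 + 4.6881*l^2 + 5.6952*l - 0.6669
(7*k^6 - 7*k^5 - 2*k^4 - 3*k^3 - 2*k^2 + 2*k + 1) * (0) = 0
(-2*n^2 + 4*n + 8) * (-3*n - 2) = 6*n^3 - 8*n^2 - 32*n - 16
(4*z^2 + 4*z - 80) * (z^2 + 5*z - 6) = 4*z^4 + 24*z^3 - 84*z^2 - 424*z + 480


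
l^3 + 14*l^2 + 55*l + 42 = (l + 1)*(l + 6)*(l + 7)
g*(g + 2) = g^2 + 2*g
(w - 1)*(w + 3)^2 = w^3 + 5*w^2 + 3*w - 9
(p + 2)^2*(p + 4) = p^3 + 8*p^2 + 20*p + 16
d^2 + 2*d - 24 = (d - 4)*(d + 6)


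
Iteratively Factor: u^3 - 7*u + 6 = (u + 3)*(u^2 - 3*u + 2) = (u - 1)*(u + 3)*(u - 2)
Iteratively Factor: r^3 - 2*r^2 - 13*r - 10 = (r + 2)*(r^2 - 4*r - 5) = (r + 1)*(r + 2)*(r - 5)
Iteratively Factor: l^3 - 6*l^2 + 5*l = (l - 5)*(l^2 - l) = (l - 5)*(l - 1)*(l)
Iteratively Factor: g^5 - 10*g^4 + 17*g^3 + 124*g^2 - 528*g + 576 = (g + 4)*(g^4 - 14*g^3 + 73*g^2 - 168*g + 144) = (g - 3)*(g + 4)*(g^3 - 11*g^2 + 40*g - 48) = (g - 4)*(g - 3)*(g + 4)*(g^2 - 7*g + 12) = (g - 4)*(g - 3)^2*(g + 4)*(g - 4)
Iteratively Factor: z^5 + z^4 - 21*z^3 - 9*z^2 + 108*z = (z + 4)*(z^4 - 3*z^3 - 9*z^2 + 27*z) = (z - 3)*(z + 4)*(z^3 - 9*z) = z*(z - 3)*(z + 4)*(z^2 - 9) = z*(z - 3)^2*(z + 4)*(z + 3)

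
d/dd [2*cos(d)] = -2*sin(d)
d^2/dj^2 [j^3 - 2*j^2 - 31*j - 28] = 6*j - 4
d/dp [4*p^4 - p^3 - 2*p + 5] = 16*p^3 - 3*p^2 - 2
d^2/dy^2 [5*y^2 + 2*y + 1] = 10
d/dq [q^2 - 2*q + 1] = 2*q - 2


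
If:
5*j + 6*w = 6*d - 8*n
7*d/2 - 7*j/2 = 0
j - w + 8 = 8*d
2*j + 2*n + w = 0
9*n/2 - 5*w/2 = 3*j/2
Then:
No Solution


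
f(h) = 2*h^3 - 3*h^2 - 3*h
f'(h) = 6*h^2 - 6*h - 3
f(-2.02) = -22.67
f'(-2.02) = 33.60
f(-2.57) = -46.05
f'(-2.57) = 52.05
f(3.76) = 52.62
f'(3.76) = 59.27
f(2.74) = 10.40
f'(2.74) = 25.61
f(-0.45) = 0.56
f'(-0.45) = 0.92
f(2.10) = -1.01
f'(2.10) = 10.86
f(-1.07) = -2.67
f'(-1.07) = 10.29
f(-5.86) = -487.90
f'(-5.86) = 238.20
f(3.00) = 18.00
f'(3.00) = 33.00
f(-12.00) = -3852.00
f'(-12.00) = 933.00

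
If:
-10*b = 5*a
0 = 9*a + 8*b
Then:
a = 0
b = 0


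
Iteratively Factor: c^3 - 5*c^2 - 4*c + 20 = (c + 2)*(c^2 - 7*c + 10) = (c - 2)*(c + 2)*(c - 5)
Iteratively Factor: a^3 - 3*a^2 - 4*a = (a)*(a^2 - 3*a - 4) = a*(a - 4)*(a + 1)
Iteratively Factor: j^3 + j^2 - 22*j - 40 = (j - 5)*(j^2 + 6*j + 8) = (j - 5)*(j + 4)*(j + 2)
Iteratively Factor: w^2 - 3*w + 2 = (w - 2)*(w - 1)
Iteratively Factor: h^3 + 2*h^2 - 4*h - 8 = (h - 2)*(h^2 + 4*h + 4) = (h - 2)*(h + 2)*(h + 2)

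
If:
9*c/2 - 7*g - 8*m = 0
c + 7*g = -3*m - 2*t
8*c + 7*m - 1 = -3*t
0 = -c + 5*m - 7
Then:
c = -386/53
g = -1713/371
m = -3/53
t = 1054/53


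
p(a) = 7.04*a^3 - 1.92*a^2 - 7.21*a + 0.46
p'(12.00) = 2987.99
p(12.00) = 11802.58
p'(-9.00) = 1738.07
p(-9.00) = -5222.33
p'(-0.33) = -3.64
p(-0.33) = 2.38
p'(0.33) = -6.18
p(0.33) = -1.88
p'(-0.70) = 5.83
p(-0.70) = 2.15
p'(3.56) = 246.79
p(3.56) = 268.09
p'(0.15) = -7.31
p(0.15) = -0.64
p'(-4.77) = 491.65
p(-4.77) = -772.89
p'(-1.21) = 28.36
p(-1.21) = -6.10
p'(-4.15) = 372.47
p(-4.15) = -505.86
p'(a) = 21.12*a^2 - 3.84*a - 7.21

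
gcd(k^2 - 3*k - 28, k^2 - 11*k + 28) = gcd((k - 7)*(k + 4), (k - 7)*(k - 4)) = k - 7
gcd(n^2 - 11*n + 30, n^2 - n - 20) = n - 5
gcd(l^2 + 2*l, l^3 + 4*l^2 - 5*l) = l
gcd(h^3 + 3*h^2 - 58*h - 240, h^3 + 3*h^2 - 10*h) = h + 5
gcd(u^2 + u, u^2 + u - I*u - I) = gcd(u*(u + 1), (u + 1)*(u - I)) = u + 1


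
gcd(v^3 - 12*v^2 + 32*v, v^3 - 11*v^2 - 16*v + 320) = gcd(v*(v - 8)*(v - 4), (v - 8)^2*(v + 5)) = v - 8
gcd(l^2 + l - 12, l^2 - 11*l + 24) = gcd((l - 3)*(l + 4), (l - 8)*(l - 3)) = l - 3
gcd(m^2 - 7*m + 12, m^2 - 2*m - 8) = m - 4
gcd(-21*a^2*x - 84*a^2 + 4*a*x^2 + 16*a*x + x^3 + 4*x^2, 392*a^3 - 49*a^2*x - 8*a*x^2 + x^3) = 7*a + x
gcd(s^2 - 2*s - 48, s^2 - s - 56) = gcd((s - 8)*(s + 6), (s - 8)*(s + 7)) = s - 8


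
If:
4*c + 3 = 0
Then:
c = -3/4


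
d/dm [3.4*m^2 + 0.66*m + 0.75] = 6.8*m + 0.66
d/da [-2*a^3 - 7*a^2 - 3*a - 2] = -6*a^2 - 14*a - 3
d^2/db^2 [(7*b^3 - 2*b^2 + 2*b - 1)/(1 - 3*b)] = 2*(-63*b^3 + 63*b^2 - 21*b + 5)/(27*b^3 - 27*b^2 + 9*b - 1)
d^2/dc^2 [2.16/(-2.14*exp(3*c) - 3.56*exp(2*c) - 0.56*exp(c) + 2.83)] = (-2.16*(6.42*exp(2*c) + 7.12*exp(c) + 0.56)*(12.84*exp(2*c) + 14.24*exp(c) + 1.12)*exp(c) + (41.6016*exp(2*c) + 30.7584*exp(c) + 1.2096)*(2.14*exp(3*c) + 3.56*exp(2*c) + 0.56*exp(c) - 2.83))*exp(c)/(2.14*exp(3*c) + 3.56*exp(2*c) + 0.56*exp(c) - 2.83)^3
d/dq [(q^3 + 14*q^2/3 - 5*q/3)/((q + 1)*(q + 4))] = (3*q^4 + 30*q^3 + 111*q^2 + 112*q - 20)/(3*(q^4 + 10*q^3 + 33*q^2 + 40*q + 16))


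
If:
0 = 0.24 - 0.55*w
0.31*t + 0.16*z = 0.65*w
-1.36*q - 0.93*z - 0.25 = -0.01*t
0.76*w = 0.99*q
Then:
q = 0.33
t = 1.30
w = 0.44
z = -0.74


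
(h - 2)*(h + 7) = h^2 + 5*h - 14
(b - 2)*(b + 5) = b^2 + 3*b - 10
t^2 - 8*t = t*(t - 8)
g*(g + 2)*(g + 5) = g^3 + 7*g^2 + 10*g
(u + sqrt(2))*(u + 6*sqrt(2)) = u^2 + 7*sqrt(2)*u + 12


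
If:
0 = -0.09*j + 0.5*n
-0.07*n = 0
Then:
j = 0.00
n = 0.00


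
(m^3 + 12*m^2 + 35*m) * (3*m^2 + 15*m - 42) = 3*m^5 + 51*m^4 + 243*m^3 + 21*m^2 - 1470*m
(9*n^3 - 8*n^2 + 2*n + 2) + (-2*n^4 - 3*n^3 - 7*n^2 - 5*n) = -2*n^4 + 6*n^3 - 15*n^2 - 3*n + 2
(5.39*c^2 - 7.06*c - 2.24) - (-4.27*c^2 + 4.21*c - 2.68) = 9.66*c^2 - 11.27*c + 0.44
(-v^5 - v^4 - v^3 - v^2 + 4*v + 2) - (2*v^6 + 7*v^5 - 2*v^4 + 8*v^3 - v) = -2*v^6 - 8*v^5 + v^4 - 9*v^3 - v^2 + 5*v + 2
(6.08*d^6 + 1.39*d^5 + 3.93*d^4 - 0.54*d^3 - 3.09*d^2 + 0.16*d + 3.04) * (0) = 0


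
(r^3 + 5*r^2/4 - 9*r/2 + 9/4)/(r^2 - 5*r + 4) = (4*r^2 + 9*r - 9)/(4*(r - 4))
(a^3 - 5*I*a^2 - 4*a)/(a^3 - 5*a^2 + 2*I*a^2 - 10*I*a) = (a^2 - 5*I*a - 4)/(a^2 + a*(-5 + 2*I) - 10*I)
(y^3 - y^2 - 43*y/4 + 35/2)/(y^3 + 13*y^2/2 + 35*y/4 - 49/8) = 2*(2*y^2 - 9*y + 10)/(4*y^2 + 12*y - 7)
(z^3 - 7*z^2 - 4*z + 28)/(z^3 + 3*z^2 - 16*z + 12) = (z^2 - 5*z - 14)/(z^2 + 5*z - 6)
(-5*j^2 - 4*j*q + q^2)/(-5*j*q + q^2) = (j + q)/q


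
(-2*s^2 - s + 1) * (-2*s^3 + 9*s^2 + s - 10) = 4*s^5 - 16*s^4 - 13*s^3 + 28*s^2 + 11*s - 10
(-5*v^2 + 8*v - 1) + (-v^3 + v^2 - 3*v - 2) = -v^3 - 4*v^2 + 5*v - 3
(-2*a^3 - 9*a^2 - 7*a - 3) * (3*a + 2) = -6*a^4 - 31*a^3 - 39*a^2 - 23*a - 6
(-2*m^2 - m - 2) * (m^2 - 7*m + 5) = -2*m^4 + 13*m^3 - 5*m^2 + 9*m - 10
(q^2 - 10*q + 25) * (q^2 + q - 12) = q^4 - 9*q^3 + 3*q^2 + 145*q - 300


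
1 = 1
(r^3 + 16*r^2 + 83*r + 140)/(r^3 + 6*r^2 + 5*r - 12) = (r^2 + 12*r + 35)/(r^2 + 2*r - 3)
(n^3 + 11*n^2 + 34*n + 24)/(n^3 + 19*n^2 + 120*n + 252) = (n^2 + 5*n + 4)/(n^2 + 13*n + 42)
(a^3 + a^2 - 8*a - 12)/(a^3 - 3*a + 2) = (a^2 - a - 6)/(a^2 - 2*a + 1)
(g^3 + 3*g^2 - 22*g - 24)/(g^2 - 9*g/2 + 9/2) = 2*(g^3 + 3*g^2 - 22*g - 24)/(2*g^2 - 9*g + 9)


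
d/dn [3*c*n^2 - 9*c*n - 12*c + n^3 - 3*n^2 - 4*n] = 6*c*n - 9*c + 3*n^2 - 6*n - 4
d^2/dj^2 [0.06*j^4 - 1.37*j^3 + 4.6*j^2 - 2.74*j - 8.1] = 0.72*j^2 - 8.22*j + 9.2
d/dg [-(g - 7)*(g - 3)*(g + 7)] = -3*g^2 + 6*g + 49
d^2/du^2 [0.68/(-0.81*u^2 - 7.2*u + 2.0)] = (0.892296*u^2 + 7.93152*u - 0.68*(1.62*u + 7.2)*(3.24*u + 14.4) - 2.2032)/(0.81*u^2 + 7.2*u - 2.0)^3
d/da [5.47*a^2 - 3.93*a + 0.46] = 10.94*a - 3.93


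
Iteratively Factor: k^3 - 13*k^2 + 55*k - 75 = (k - 5)*(k^2 - 8*k + 15) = (k - 5)^2*(k - 3)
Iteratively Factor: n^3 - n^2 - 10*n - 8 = (n - 4)*(n^2 + 3*n + 2) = (n - 4)*(n + 1)*(n + 2)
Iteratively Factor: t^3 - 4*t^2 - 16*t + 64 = (t - 4)*(t^2 - 16) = (t - 4)^2*(t + 4)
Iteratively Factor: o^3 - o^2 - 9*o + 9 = (o + 3)*(o^2 - 4*o + 3) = (o - 3)*(o + 3)*(o - 1)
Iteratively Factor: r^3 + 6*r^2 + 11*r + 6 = (r + 3)*(r^2 + 3*r + 2) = (r + 2)*(r + 3)*(r + 1)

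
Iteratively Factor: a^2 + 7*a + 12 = (a + 4)*(a + 3)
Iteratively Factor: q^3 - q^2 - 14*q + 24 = (q - 3)*(q^2 + 2*q - 8) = (q - 3)*(q + 4)*(q - 2)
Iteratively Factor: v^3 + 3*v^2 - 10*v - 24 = (v - 3)*(v^2 + 6*v + 8) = (v - 3)*(v + 4)*(v + 2)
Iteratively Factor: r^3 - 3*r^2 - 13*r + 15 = (r - 5)*(r^2 + 2*r - 3) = (r - 5)*(r - 1)*(r + 3)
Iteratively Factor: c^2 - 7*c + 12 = (c - 4)*(c - 3)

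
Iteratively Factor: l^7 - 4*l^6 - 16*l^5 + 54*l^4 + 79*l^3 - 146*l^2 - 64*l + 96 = (l - 1)*(l^6 - 3*l^5 - 19*l^4 + 35*l^3 + 114*l^2 - 32*l - 96) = (l - 4)*(l - 1)*(l^5 + l^4 - 15*l^3 - 25*l^2 + 14*l + 24) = (l - 4)*(l - 1)*(l + 1)*(l^4 - 15*l^2 - 10*l + 24) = (l - 4)*(l - 1)*(l + 1)*(l + 2)*(l^3 - 2*l^2 - 11*l + 12) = (l - 4)^2*(l - 1)*(l + 1)*(l + 2)*(l^2 + 2*l - 3) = (l - 4)^2*(l - 1)*(l + 1)*(l + 2)*(l + 3)*(l - 1)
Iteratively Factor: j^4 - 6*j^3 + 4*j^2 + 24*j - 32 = (j - 4)*(j^3 - 2*j^2 - 4*j + 8) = (j - 4)*(j - 2)*(j^2 - 4) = (j - 4)*(j - 2)^2*(j + 2)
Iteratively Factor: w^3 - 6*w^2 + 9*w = (w - 3)*(w^2 - 3*w) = w*(w - 3)*(w - 3)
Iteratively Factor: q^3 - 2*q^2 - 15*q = (q)*(q^2 - 2*q - 15) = q*(q - 5)*(q + 3)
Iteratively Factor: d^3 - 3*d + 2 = (d + 2)*(d^2 - 2*d + 1) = (d - 1)*(d + 2)*(d - 1)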